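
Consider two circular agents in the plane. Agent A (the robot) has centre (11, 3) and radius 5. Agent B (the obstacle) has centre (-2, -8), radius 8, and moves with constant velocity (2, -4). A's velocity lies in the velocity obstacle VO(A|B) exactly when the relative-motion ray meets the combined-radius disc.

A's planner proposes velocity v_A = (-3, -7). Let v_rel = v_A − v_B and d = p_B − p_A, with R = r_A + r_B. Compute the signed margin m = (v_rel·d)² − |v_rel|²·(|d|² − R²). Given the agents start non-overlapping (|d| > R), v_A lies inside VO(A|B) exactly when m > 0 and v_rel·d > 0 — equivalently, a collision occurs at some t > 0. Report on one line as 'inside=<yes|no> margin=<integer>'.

d = (-13, -11),  |d|² = 290;  R = 5+8 = 13,  c = 290−13² = 121
v_rel = (-5, -3),  |v_rel|² = 34;  v_rel·d = (-5)·(-13) + (-3)·(-11) = 98
34·t² − 196·t + 121 = 0  ⇒  m = 98² − 34·121 = 5490
m = 5490 > 0,  v_rel·d = 98 > 0  ⇒  inside

inside=yes margin=5490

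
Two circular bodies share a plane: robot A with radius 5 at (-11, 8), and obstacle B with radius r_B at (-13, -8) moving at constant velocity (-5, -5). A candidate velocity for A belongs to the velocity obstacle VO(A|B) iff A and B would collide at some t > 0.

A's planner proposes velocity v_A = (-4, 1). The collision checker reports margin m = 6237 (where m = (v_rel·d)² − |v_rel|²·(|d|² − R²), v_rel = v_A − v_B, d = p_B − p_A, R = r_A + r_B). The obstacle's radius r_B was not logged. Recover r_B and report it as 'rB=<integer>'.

m = 6237
d = (-2, -16);  v_rel = (1, 6),  |v_rel|² = 37
v_rel×d = (1)·(-16) − (6)·(-2) = -4
since m = R²·37 − (-4)²:  R² = (16 + 6237) / 37 = 169
R = √169 = 13  ⇒  r_B = 13 − 5 = 8

rB=8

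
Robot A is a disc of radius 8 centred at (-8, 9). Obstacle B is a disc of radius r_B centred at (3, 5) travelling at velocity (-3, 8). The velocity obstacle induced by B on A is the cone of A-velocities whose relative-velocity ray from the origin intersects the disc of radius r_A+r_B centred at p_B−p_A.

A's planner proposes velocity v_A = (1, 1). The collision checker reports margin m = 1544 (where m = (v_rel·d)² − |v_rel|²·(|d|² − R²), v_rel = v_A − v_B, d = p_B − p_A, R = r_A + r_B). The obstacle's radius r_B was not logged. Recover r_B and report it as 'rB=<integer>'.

m = 1544
d = (11, -4);  v_rel = (4, -7),  |v_rel|² = 65
v_rel×d = (4)·(-4) − (-7)·(11) = 61
since m = R²·65 − 61²:  R² = (3721 + 1544) / 65 = 81
R = √81 = 9  ⇒  r_B = 9 − 8 = 1

rB=1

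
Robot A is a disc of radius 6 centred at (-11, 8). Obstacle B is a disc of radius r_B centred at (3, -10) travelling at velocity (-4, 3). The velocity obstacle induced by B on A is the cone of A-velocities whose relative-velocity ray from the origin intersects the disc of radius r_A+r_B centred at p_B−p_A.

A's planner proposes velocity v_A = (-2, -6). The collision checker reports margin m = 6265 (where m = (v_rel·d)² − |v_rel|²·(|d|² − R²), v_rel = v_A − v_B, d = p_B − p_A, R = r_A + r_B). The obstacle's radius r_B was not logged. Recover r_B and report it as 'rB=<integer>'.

m = 6265
d = (14, -18);  v_rel = (2, -9),  |v_rel|² = 85
v_rel×d = (2)·(-18) − (-9)·(14) = 90
since m = R²·85 − 90²:  R² = (8100 + 6265) / 85 = 169
R = √169 = 13  ⇒  r_B = 13 − 6 = 7

rB=7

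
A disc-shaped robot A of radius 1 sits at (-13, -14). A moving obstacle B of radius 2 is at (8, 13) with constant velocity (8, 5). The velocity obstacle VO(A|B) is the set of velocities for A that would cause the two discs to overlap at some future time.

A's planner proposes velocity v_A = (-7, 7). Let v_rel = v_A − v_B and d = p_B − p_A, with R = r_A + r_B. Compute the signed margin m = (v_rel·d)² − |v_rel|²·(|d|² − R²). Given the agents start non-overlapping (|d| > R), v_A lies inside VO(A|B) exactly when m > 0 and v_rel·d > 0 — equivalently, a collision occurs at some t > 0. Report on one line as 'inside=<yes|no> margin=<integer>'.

d = (21, 27),  |d|² = 1170;  R = 1+2 = 3,  c = 1170−3² = 1161
v_rel = (-15, 2),  |v_rel|² = 229;  v_rel·d = (-15)·(21) + (2)·(27) = -261
229·t² + 522·t + 1161 = 0  ⇒  m = (-261)² − 229·1161 = -197748
m = -197748 < 0,  v_rel·d = -261 < 0  ⇒  outside

inside=no margin=-197748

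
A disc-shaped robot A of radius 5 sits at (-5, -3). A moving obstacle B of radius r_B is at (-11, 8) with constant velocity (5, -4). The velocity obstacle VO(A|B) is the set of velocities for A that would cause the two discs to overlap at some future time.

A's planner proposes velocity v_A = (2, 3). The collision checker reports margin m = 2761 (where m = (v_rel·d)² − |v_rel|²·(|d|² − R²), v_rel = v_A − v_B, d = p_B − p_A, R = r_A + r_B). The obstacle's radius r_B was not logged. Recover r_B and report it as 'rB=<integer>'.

m = 2761
d = (-6, 11);  v_rel = (-3, 7),  |v_rel|² = 58
v_rel×d = (-3)·(11) − (7)·(-6) = 9
since m = R²·58 − 9²:  R² = (81 + 2761) / 58 = 49
R = √49 = 7  ⇒  r_B = 7 − 5 = 2

rB=2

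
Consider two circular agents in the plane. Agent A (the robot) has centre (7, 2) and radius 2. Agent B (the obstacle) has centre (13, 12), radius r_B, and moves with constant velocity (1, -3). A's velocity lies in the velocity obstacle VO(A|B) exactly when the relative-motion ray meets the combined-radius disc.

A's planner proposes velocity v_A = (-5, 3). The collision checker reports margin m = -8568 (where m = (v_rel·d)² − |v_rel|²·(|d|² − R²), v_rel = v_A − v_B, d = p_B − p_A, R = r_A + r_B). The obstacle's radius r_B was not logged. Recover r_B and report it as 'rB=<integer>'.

m = -8568
d = (6, 10);  v_rel = (-6, 6),  |v_rel|² = 72
v_rel×d = (-6)·(10) − (6)·(6) = -96
since m = R²·72 − (-96)²:  R² = (9216 + -8568) / 72 = 9
R = √9 = 3  ⇒  r_B = 3 − 2 = 1

rB=1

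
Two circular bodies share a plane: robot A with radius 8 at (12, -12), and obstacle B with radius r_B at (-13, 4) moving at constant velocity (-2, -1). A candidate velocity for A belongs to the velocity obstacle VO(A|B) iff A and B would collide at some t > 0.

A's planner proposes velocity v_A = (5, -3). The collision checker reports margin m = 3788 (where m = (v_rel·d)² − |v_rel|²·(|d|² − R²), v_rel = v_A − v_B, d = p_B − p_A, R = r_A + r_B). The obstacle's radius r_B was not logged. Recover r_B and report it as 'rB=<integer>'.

m = 3788
d = (-25, 16);  v_rel = (7, -2),  |v_rel|² = 53
v_rel×d = (7)·(16) − (-2)·(-25) = 62
since m = R²·53 − 62²:  R² = (3844 + 3788) / 53 = 144
R = √144 = 12  ⇒  r_B = 12 − 8 = 4

rB=4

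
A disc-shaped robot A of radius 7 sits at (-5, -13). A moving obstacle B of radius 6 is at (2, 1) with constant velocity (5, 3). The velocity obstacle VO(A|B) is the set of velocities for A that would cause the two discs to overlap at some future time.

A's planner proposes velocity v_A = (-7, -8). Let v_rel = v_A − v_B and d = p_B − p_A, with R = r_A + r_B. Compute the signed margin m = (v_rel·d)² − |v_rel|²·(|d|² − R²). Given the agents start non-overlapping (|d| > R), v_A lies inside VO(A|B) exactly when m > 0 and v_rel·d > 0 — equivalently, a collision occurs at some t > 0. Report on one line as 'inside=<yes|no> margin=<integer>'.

d = (7, 14),  |d|² = 245;  R = 7+6 = 13,  c = 245−13² = 76
v_rel = (-12, -11),  |v_rel|² = 265;  v_rel·d = (-12)·(7) + (-11)·(14) = -238
265·t² + 476·t + 76 = 0  ⇒  m = (-238)² − 265·76 = 36504
m = 36504 > 0,  v_rel·d = -238 < 0  ⇒  outside

inside=no margin=36504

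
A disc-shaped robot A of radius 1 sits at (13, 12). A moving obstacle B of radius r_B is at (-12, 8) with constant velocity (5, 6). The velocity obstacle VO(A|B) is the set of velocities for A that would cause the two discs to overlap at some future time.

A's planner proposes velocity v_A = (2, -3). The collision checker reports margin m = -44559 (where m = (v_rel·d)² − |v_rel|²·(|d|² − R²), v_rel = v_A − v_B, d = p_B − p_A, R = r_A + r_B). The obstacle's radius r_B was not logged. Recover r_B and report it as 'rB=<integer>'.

m = -44559
d = (-25, -4);  v_rel = (-3, -9),  |v_rel|² = 90
v_rel×d = (-3)·(-4) − (-9)·(-25) = -213
since m = R²·90 − (-213)²:  R² = (45369 + -44559) / 90 = 9
R = √9 = 3  ⇒  r_B = 3 − 1 = 2

rB=2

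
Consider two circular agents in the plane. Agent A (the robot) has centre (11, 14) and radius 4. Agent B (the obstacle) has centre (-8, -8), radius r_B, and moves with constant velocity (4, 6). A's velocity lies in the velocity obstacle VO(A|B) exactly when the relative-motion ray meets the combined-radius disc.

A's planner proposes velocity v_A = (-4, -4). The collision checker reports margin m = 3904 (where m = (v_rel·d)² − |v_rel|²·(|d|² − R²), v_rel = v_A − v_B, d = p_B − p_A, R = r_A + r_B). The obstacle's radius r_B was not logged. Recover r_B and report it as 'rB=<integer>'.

m = 3904
d = (-19, -22);  v_rel = (-8, -10),  |v_rel|² = 164
v_rel×d = (-8)·(-22) − (-10)·(-19) = -14
since m = R²·164 − (-14)²:  R² = (196 + 3904) / 164 = 25
R = √25 = 5  ⇒  r_B = 5 − 4 = 1

rB=1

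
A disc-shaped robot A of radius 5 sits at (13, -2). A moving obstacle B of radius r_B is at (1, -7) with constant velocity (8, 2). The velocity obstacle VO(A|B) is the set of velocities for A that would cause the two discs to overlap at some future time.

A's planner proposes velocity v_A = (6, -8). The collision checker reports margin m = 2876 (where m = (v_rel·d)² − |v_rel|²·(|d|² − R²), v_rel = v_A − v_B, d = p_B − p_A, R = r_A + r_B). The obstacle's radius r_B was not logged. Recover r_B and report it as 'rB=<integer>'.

m = 2876
d = (-12, -5);  v_rel = (-2, -10),  |v_rel|² = 104
v_rel×d = (-2)·(-5) − (-10)·(-12) = -110
since m = R²·104 − (-110)²:  R² = (12100 + 2876) / 104 = 144
R = √144 = 12  ⇒  r_B = 12 − 5 = 7

rB=7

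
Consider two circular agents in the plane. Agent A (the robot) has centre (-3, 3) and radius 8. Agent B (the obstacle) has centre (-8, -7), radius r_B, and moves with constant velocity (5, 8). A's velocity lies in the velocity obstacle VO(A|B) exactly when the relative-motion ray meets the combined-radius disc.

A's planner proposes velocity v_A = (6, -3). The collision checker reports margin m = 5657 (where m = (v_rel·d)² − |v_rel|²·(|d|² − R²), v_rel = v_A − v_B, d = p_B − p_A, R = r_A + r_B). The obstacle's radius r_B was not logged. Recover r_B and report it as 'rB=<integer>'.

m = 5657
d = (-5, -10);  v_rel = (1, -11),  |v_rel|² = 122
v_rel×d = (1)·(-10) − (-11)·(-5) = -65
since m = R²·122 − (-65)²:  R² = (4225 + 5657) / 122 = 81
R = √81 = 9  ⇒  r_B = 9 − 8 = 1

rB=1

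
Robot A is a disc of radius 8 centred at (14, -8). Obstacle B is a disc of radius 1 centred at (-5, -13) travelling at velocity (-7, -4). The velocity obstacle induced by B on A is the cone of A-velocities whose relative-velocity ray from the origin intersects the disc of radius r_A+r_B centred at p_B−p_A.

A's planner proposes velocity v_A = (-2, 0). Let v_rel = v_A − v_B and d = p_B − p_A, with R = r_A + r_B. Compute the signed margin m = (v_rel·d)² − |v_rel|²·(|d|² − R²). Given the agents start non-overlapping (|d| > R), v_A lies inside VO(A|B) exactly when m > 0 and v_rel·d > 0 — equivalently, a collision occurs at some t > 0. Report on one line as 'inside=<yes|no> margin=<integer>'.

d = (-19, -5),  |d|² = 386;  R = 8+1 = 9,  c = 386−9² = 305
v_rel = (5, 4),  |v_rel|² = 41;  v_rel·d = (5)·(-19) + (4)·(-5) = -115
41·t² + 230·t + 305 = 0  ⇒  m = (-115)² − 41·305 = 720
m = 720 > 0,  v_rel·d = -115 < 0  ⇒  outside

inside=no margin=720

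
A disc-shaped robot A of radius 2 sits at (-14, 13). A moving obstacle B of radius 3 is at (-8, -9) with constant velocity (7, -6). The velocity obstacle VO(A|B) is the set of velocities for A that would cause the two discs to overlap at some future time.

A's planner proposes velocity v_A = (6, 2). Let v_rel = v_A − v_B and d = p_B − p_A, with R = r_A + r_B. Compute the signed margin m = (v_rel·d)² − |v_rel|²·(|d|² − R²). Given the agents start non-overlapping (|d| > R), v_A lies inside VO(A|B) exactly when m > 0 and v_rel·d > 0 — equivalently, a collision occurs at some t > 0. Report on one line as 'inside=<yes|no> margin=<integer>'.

d = (6, -22),  |d|² = 520;  R = 2+3 = 5,  c = 520−5² = 495
v_rel = (-1, 8),  |v_rel|² = 65;  v_rel·d = (-1)·(6) + (8)·(-22) = -182
65·t² + 364·t + 495 = 0  ⇒  m = (-182)² − 65·495 = 949
m = 949 > 0,  v_rel·d = -182 < 0  ⇒  outside

inside=no margin=949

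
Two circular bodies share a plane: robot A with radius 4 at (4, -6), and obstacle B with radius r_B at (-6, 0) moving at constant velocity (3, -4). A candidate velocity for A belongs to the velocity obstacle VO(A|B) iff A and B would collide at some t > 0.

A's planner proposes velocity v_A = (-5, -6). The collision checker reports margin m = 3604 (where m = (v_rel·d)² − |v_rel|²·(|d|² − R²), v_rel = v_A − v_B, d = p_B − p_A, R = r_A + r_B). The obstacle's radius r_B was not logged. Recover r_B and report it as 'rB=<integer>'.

m = 3604
d = (-10, 6);  v_rel = (-8, -2),  |v_rel|² = 68
v_rel×d = (-8)·(6) − (-2)·(-10) = -68
since m = R²·68 − (-68)²:  R² = (4624 + 3604) / 68 = 121
R = √121 = 11  ⇒  r_B = 11 − 4 = 7

rB=7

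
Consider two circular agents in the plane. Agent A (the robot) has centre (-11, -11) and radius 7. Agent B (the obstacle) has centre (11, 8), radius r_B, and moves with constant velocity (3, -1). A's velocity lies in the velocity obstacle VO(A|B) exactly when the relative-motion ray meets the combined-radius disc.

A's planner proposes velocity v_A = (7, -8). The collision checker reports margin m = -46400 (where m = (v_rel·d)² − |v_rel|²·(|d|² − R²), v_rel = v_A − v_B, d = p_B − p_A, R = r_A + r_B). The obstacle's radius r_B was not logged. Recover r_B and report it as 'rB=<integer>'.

m = -46400
d = (22, 19);  v_rel = (4, -7),  |v_rel|² = 65
v_rel×d = (4)·(19) − (-7)·(22) = 230
since m = R²·65 − 230²:  R² = (52900 + -46400) / 65 = 100
R = √100 = 10  ⇒  r_B = 10 − 7 = 3

rB=3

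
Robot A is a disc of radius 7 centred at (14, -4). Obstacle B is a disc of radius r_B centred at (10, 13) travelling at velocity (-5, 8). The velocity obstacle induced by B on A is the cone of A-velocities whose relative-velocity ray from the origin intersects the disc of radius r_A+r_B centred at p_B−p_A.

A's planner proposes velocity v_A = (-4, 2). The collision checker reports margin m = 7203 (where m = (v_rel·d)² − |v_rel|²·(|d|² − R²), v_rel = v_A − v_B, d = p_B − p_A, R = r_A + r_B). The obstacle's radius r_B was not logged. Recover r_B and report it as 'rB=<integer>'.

m = 7203
d = (-4, 17);  v_rel = (1, -6),  |v_rel|² = 37
v_rel×d = (1)·(17) − (-6)·(-4) = -7
since m = R²·37 − (-7)²:  R² = (49 + 7203) / 37 = 196
R = √196 = 14  ⇒  r_B = 14 − 7 = 7

rB=7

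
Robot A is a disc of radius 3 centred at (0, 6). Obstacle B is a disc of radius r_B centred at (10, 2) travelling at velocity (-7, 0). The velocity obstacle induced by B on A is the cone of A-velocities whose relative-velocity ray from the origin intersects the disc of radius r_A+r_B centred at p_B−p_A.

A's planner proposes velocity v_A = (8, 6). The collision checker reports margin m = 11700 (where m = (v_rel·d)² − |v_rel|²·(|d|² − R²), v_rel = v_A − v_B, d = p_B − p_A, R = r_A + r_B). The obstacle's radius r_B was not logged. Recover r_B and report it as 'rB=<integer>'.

m = 11700
d = (10, -4);  v_rel = (15, 6),  |v_rel|² = 261
v_rel×d = (15)·(-4) − (6)·(10) = -120
since m = R²·261 − (-120)²:  R² = (14400 + 11700) / 261 = 100
R = √100 = 10  ⇒  r_B = 10 − 3 = 7

rB=7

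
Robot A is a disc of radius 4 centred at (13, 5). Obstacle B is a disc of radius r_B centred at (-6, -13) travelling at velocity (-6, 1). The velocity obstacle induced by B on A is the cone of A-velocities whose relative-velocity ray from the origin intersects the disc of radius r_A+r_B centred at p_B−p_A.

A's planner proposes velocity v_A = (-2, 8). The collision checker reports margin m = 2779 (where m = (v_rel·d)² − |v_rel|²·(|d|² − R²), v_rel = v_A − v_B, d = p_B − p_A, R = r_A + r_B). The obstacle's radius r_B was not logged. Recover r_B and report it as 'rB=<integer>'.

m = 2779
d = (-19, -18);  v_rel = (4, 7),  |v_rel|² = 65
v_rel×d = (4)·(-18) − (7)·(-19) = 61
since m = R²·65 − 61²:  R² = (3721 + 2779) / 65 = 100
R = √100 = 10  ⇒  r_B = 10 − 4 = 6

rB=6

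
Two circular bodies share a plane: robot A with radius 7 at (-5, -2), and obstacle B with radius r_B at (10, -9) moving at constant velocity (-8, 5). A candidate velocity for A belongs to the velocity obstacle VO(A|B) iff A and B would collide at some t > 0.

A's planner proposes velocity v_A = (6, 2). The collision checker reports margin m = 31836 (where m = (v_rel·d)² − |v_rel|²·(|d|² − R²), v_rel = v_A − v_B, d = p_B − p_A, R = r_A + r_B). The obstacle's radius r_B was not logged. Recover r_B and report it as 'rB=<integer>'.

m = 31836
d = (15, -7);  v_rel = (14, -3),  |v_rel|² = 205
v_rel×d = (14)·(-7) − (-3)·(15) = -53
since m = R²·205 − (-53)²:  R² = (2809 + 31836) / 205 = 169
R = √169 = 13  ⇒  r_B = 13 − 7 = 6

rB=6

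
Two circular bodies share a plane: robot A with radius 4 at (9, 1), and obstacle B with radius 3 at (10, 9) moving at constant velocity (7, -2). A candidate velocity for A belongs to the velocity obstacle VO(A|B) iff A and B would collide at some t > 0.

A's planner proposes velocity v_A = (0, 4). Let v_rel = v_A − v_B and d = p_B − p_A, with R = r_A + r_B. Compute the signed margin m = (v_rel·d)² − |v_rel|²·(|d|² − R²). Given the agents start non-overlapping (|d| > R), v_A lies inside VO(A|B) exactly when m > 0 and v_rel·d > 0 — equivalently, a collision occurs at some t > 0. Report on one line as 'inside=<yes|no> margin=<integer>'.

d = (1, 8),  |d|² = 65;  R = 4+3 = 7,  c = 65−7² = 16
v_rel = (-7, 6),  |v_rel|² = 85;  v_rel·d = (-7)·(1) + (6)·(8) = 41
85·t² − 82·t + 16 = 0  ⇒  m = 41² − 85·16 = 321
m = 321 > 0,  v_rel·d = 41 > 0  ⇒  inside

inside=yes margin=321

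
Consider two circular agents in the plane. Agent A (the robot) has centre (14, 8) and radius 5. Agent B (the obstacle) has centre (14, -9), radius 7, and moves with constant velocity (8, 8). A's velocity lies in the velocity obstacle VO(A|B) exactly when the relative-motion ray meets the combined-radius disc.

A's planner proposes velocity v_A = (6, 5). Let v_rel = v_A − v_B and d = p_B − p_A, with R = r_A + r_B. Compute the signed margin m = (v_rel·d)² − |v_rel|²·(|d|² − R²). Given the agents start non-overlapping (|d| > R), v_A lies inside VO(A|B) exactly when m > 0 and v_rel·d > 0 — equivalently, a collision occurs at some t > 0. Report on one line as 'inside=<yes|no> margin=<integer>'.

d = (0, -17),  |d|² = 289;  R = 5+7 = 12,  c = 289−12² = 145
v_rel = (-2, -3),  |v_rel|² = 13;  v_rel·d = (-2)·(0) + (-3)·(-17) = 51
13·t² − 102·t + 145 = 0  ⇒  m = 51² − 13·145 = 716
m = 716 > 0,  v_rel·d = 51 > 0  ⇒  inside

inside=yes margin=716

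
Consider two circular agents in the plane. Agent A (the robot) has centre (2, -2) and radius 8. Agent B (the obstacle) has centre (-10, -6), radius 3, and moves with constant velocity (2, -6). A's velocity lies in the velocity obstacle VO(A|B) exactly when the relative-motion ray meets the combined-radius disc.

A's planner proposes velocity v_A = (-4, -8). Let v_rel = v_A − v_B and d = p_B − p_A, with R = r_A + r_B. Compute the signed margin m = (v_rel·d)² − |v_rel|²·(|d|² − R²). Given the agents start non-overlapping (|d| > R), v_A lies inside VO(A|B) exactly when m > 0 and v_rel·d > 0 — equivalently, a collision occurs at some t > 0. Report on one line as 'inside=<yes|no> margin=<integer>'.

d = (-12, -4),  |d|² = 160;  R = 8+3 = 11,  c = 160−11² = 39
v_rel = (-6, -2),  |v_rel|² = 40;  v_rel·d = (-6)·(-12) + (-2)·(-4) = 80
40·t² − 160·t + 39 = 0  ⇒  m = 80² − 40·39 = 4840
m = 4840 > 0,  v_rel·d = 80 > 0  ⇒  inside

inside=yes margin=4840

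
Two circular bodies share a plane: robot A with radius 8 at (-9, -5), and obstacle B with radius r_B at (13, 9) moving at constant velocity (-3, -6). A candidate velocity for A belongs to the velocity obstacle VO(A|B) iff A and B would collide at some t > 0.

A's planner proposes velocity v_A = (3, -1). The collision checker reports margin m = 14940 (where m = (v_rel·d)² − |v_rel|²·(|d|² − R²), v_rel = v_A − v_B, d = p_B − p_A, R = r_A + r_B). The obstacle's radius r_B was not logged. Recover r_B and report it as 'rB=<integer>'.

m = 14940
d = (22, 14);  v_rel = (6, 5),  |v_rel|² = 61
v_rel×d = (6)·(14) − (5)·(22) = -26
since m = R²·61 − (-26)²:  R² = (676 + 14940) / 61 = 256
R = √256 = 16  ⇒  r_B = 16 − 8 = 8

rB=8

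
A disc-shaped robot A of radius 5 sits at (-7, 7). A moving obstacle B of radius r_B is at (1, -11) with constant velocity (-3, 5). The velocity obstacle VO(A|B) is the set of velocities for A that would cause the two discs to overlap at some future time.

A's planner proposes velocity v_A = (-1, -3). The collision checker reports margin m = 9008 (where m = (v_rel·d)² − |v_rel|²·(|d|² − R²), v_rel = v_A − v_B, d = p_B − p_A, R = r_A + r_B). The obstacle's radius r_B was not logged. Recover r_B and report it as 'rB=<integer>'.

m = 9008
d = (8, -18);  v_rel = (2, -8),  |v_rel|² = 68
v_rel×d = (2)·(-18) − (-8)·(8) = 28
since m = R²·68 − 28²:  R² = (784 + 9008) / 68 = 144
R = √144 = 12  ⇒  r_B = 12 − 5 = 7

rB=7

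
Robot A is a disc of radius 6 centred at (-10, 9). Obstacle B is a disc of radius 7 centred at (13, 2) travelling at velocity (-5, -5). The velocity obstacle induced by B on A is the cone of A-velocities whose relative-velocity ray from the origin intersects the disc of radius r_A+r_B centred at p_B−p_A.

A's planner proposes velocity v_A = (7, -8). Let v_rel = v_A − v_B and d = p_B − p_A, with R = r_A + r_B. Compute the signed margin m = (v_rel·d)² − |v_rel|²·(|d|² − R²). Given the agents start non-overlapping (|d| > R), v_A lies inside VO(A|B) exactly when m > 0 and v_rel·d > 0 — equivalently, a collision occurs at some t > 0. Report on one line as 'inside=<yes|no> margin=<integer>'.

d = (23, -7),  |d|² = 578;  R = 6+7 = 13,  c = 578−13² = 409
v_rel = (12, -3),  |v_rel|² = 153;  v_rel·d = (12)·(23) + (-3)·(-7) = 297
153·t² − 594·t + 409 = 0  ⇒  m = 297² − 153·409 = 25632
m = 25632 > 0,  v_rel·d = 297 > 0  ⇒  inside

inside=yes margin=25632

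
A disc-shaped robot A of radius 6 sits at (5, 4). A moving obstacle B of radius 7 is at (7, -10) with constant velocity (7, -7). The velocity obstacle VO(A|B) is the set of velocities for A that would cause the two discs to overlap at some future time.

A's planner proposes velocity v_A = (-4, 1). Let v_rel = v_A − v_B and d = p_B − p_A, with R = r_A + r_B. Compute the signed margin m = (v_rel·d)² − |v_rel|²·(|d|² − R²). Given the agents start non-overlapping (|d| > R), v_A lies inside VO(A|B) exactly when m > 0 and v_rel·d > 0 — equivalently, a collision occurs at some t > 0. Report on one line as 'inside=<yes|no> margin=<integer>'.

d = (2, -14),  |d|² = 200;  R = 6+7 = 13,  c = 200−13² = 31
v_rel = (-11, 8),  |v_rel|² = 185;  v_rel·d = (-11)·(2) + (8)·(-14) = -134
185·t² + 268·t + 31 = 0  ⇒  m = (-134)² − 185·31 = 12221
m = 12221 > 0,  v_rel·d = -134 < 0  ⇒  outside

inside=no margin=12221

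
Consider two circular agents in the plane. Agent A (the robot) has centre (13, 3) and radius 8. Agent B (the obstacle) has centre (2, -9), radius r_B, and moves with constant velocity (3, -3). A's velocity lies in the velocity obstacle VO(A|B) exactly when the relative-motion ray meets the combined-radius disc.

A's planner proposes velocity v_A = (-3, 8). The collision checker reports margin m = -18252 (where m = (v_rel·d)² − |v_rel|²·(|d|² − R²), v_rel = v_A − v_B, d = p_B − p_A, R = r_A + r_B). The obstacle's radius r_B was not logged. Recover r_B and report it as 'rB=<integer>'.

m = -18252
d = (-11, -12);  v_rel = (-6, 11),  |v_rel|² = 157
v_rel×d = (-6)·(-12) − (11)·(-11) = 193
since m = R²·157 − 193²:  R² = (37249 + -18252) / 157 = 121
R = √121 = 11  ⇒  r_B = 11 − 8 = 3

rB=3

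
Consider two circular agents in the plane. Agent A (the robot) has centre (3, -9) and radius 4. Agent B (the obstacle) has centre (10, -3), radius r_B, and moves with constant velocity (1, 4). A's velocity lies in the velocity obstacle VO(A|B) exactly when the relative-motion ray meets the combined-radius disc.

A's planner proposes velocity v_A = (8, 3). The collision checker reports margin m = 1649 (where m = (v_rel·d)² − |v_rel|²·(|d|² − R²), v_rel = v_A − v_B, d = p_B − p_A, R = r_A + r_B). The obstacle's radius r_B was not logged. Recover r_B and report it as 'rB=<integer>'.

m = 1649
d = (7, 6);  v_rel = (7, -1),  |v_rel|² = 50
v_rel×d = (7)·(6) − (-1)·(7) = 49
since m = R²·50 − 49²:  R² = (2401 + 1649) / 50 = 81
R = √81 = 9  ⇒  r_B = 9 − 4 = 5

rB=5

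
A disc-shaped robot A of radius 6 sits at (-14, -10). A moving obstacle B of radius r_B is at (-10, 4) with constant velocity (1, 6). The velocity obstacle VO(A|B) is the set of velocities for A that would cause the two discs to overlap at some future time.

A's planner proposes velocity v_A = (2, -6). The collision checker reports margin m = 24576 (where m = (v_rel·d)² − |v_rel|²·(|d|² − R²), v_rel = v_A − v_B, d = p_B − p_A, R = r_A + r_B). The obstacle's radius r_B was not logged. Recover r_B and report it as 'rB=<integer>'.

m = 24576
d = (4, 14);  v_rel = (1, -12),  |v_rel|² = 145
v_rel×d = (1)·(14) − (-12)·(4) = 62
since m = R²·145 − 62²:  R² = (3844 + 24576) / 145 = 196
R = √196 = 14  ⇒  r_B = 14 − 6 = 8

rB=8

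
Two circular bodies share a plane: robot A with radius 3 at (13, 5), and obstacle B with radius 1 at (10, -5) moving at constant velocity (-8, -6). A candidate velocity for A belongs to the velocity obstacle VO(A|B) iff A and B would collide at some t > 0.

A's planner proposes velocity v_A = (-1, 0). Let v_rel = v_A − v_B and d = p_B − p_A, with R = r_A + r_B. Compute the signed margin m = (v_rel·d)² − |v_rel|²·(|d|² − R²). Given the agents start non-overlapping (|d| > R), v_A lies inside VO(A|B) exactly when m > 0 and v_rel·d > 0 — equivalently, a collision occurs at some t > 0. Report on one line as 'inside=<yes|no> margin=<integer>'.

d = (-3, -10),  |d|² = 109;  R = 3+1 = 4,  c = 109−4² = 93
v_rel = (7, 6),  |v_rel|² = 85;  v_rel·d = (7)·(-3) + (6)·(-10) = -81
85·t² + 162·t + 93 = 0  ⇒  m = (-81)² − 85·93 = -1344
m = -1344 < 0,  v_rel·d = -81 < 0  ⇒  outside

inside=no margin=-1344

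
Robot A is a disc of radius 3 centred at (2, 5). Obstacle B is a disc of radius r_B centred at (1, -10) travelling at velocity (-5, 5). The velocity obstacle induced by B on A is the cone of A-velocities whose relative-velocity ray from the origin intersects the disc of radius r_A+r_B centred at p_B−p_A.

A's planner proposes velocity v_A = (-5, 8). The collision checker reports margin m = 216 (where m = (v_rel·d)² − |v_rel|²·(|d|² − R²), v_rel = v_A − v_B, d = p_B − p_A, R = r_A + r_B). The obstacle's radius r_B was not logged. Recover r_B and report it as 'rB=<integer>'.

m = 216
d = (-1, -15);  v_rel = (0, 3),  |v_rel|² = 9
v_rel×d = (0)·(-15) − (3)·(-1) = 3
since m = R²·9 − 3²:  R² = (9 + 216) / 9 = 25
R = √25 = 5  ⇒  r_B = 5 − 3 = 2

rB=2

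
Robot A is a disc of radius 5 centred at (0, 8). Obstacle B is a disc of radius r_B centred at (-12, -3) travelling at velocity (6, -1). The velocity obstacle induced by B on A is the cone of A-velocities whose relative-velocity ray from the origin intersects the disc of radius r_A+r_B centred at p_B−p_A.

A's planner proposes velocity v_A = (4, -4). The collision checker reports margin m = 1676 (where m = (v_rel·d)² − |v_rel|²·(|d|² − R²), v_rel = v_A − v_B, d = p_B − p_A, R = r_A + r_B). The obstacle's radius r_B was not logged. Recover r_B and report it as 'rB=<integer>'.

m = 1676
d = (-12, -11);  v_rel = (-2, -3),  |v_rel|² = 13
v_rel×d = (-2)·(-11) − (-3)·(-12) = -14
since m = R²·13 − (-14)²:  R² = (196 + 1676) / 13 = 144
R = √144 = 12  ⇒  r_B = 12 − 5 = 7

rB=7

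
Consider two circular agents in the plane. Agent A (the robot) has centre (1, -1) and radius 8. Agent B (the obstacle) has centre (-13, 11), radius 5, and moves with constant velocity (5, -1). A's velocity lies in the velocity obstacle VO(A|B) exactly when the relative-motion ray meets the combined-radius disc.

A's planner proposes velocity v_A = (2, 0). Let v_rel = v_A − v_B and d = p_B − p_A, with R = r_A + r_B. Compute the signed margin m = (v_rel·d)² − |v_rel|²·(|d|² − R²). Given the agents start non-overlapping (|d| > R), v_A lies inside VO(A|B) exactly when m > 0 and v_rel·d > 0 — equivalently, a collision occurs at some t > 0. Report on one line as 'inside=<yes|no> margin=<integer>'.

d = (-14, 12),  |d|² = 340;  R = 8+5 = 13,  c = 340−13² = 171
v_rel = (-3, 1),  |v_rel|² = 10;  v_rel·d = (-3)·(-14) + (1)·(12) = 54
10·t² − 108·t + 171 = 0  ⇒  m = 54² − 10·171 = 1206
m = 1206 > 0,  v_rel·d = 54 > 0  ⇒  inside

inside=yes margin=1206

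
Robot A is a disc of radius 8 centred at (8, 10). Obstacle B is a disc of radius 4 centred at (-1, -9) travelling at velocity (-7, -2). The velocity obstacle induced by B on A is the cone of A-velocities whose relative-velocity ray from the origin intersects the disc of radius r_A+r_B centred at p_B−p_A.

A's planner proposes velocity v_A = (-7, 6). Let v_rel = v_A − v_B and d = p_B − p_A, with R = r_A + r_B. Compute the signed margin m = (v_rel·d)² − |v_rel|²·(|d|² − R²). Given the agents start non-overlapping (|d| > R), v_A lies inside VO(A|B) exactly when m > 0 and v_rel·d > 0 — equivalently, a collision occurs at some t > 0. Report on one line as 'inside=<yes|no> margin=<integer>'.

d = (-9, -19),  |d|² = 442;  R = 8+4 = 12,  c = 442−12² = 298
v_rel = (0, 8),  |v_rel|² = 64;  v_rel·d = (0)·(-9) + (8)·(-19) = -152
64·t² + 304·t + 298 = 0  ⇒  m = (-152)² − 64·298 = 4032
m = 4032 > 0,  v_rel·d = -152 < 0  ⇒  outside

inside=no margin=4032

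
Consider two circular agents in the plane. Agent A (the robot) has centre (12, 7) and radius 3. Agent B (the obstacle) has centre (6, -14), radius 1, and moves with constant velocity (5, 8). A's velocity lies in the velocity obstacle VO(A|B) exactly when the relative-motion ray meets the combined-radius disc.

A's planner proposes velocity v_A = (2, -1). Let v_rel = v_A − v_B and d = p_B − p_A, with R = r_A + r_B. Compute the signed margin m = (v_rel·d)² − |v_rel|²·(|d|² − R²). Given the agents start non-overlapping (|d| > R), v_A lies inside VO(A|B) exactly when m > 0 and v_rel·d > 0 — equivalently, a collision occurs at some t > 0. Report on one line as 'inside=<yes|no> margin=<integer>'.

d = (-6, -21),  |d|² = 477;  R = 3+1 = 4,  c = 477−4² = 461
v_rel = (-3, -9),  |v_rel|² = 90;  v_rel·d = (-3)·(-6) + (-9)·(-21) = 207
90·t² − 414·t + 461 = 0  ⇒  m = 207² − 90·461 = 1359
m = 1359 > 0,  v_rel·d = 207 > 0  ⇒  inside

inside=yes margin=1359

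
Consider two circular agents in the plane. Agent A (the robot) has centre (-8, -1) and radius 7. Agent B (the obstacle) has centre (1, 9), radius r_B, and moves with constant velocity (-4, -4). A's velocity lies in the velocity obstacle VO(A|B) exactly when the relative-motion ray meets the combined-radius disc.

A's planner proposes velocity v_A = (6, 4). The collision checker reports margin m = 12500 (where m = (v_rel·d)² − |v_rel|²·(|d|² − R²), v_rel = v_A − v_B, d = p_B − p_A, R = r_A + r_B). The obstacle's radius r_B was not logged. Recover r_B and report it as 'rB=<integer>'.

m = 12500
d = (9, 10);  v_rel = (10, 8),  |v_rel|² = 164
v_rel×d = (10)·(10) − (8)·(9) = 28
since m = R²·164 − 28²:  R² = (784 + 12500) / 164 = 81
R = √81 = 9  ⇒  r_B = 9 − 7 = 2

rB=2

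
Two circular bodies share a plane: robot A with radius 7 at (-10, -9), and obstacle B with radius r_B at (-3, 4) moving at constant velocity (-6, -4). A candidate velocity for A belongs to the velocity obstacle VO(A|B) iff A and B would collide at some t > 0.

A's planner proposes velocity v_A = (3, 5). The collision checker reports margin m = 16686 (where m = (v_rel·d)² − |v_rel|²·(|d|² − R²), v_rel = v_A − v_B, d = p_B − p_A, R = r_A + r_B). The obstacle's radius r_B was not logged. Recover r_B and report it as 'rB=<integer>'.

m = 16686
d = (7, 13);  v_rel = (9, 9),  |v_rel|² = 162
v_rel×d = (9)·(13) − (9)·(7) = 54
since m = R²·162 − 54²:  R² = (2916 + 16686) / 162 = 121
R = √121 = 11  ⇒  r_B = 11 − 7 = 4

rB=4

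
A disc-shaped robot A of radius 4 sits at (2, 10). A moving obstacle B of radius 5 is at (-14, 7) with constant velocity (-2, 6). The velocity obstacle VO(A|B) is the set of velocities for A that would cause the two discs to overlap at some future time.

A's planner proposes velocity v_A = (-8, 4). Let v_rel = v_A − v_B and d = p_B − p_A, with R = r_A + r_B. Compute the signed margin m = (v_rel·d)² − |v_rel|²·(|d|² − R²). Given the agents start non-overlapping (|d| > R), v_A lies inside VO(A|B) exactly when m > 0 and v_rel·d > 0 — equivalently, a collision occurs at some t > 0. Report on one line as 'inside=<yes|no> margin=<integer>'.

d = (-16, -3),  |d|² = 265;  R = 4+5 = 9,  c = 265−9² = 184
v_rel = (-6, -2),  |v_rel|² = 40;  v_rel·d = (-6)·(-16) + (-2)·(-3) = 102
40·t² − 204·t + 184 = 0  ⇒  m = 102² − 40·184 = 3044
m = 3044 > 0,  v_rel·d = 102 > 0  ⇒  inside

inside=yes margin=3044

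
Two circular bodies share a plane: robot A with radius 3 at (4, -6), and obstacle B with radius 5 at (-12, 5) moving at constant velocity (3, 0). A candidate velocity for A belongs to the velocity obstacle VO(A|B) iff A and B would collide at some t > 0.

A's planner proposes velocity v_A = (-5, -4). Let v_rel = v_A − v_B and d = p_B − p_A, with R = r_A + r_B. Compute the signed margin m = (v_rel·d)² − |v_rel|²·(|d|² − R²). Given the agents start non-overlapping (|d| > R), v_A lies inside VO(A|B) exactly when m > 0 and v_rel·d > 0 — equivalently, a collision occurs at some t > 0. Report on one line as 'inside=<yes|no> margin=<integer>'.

d = (-16, 11),  |d|² = 377;  R = 3+5 = 8,  c = 377−8² = 313
v_rel = (-8, -4),  |v_rel|² = 80;  v_rel·d = (-8)·(-16) + (-4)·(11) = 84
80·t² − 168·t + 313 = 0  ⇒  m = 84² − 80·313 = -17984
m = -17984 < 0,  v_rel·d = 84 > 0  ⇒  outside

inside=no margin=-17984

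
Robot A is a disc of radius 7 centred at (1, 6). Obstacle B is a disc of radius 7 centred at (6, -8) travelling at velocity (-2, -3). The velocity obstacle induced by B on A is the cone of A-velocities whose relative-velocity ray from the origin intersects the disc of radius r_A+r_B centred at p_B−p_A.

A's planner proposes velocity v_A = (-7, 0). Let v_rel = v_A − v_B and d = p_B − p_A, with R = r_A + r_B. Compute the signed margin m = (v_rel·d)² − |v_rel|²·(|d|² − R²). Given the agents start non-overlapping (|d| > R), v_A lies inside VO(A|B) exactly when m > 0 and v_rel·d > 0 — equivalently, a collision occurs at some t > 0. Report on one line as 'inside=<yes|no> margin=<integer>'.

d = (5, -14),  |d|² = 221;  R = 7+7 = 14,  c = 221−14² = 25
v_rel = (-5, 3),  |v_rel|² = 34;  v_rel·d = (-5)·(5) + (3)·(-14) = -67
34·t² + 134·t + 25 = 0  ⇒  m = (-67)² − 34·25 = 3639
m = 3639 > 0,  v_rel·d = -67 < 0  ⇒  outside

inside=no margin=3639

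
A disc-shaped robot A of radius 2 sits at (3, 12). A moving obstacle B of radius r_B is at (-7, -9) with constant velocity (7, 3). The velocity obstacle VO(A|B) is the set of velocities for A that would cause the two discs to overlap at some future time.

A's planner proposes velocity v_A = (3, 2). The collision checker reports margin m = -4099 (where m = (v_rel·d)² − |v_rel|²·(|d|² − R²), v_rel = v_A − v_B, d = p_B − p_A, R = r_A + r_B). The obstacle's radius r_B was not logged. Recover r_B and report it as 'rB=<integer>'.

m = -4099
d = (-10, -21);  v_rel = (-4, -1),  |v_rel|² = 17
v_rel×d = (-4)·(-21) − (-1)·(-10) = 74
since m = R²·17 − 74²:  R² = (5476 + -4099) / 17 = 81
R = √81 = 9  ⇒  r_B = 9 − 2 = 7

rB=7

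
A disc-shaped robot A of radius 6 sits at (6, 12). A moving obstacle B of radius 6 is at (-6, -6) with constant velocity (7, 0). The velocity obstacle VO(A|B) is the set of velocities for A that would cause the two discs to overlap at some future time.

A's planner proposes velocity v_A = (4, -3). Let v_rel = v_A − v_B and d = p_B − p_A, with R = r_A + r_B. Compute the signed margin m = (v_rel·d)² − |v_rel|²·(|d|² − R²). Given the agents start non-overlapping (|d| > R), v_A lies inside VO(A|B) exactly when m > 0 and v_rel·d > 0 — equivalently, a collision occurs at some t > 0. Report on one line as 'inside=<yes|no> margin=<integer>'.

d = (-12, -18),  |d|² = 468;  R = 6+6 = 12,  c = 468−12² = 324
v_rel = (-3, -3),  |v_rel|² = 18;  v_rel·d = (-3)·(-12) + (-3)·(-18) = 90
18·t² − 180·t + 324 = 0  ⇒  m = 90² − 18·324 = 2268
m = 2268 > 0,  v_rel·d = 90 > 0  ⇒  inside

inside=yes margin=2268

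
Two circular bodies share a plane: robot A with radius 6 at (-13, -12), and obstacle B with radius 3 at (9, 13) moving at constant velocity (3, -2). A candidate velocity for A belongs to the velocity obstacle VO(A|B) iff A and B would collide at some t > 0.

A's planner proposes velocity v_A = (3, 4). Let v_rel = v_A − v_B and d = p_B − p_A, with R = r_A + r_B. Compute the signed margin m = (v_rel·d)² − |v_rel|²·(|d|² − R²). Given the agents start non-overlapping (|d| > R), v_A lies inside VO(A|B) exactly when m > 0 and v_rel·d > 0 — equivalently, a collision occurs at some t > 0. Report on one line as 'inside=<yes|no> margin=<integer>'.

d = (22, 25),  |d|² = 1109;  R = 6+3 = 9,  c = 1109−9² = 1028
v_rel = (0, 6),  |v_rel|² = 36;  v_rel·d = (0)·(22) + (6)·(25) = 150
36·t² − 300·t + 1028 = 0  ⇒  m = 150² − 36·1028 = -14508
m = -14508 < 0,  v_rel·d = 150 > 0  ⇒  outside

inside=no margin=-14508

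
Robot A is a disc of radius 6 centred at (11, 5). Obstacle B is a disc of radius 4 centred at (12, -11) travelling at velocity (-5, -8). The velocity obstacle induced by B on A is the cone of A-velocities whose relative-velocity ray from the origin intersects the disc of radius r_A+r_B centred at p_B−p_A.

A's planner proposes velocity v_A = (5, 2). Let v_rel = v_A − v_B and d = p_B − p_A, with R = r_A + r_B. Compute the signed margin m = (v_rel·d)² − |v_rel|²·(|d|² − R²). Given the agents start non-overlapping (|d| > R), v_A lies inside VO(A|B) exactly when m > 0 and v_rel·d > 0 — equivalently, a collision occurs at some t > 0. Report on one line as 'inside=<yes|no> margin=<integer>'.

d = (1, -16),  |d|² = 257;  R = 6+4 = 10,  c = 257−10² = 157
v_rel = (10, 10),  |v_rel|² = 200;  v_rel·d = (10)·(1) + (10)·(-16) = -150
200·t² + 300·t + 157 = 0  ⇒  m = (-150)² − 200·157 = -8900
m = -8900 < 0,  v_rel·d = -150 < 0  ⇒  outside

inside=no margin=-8900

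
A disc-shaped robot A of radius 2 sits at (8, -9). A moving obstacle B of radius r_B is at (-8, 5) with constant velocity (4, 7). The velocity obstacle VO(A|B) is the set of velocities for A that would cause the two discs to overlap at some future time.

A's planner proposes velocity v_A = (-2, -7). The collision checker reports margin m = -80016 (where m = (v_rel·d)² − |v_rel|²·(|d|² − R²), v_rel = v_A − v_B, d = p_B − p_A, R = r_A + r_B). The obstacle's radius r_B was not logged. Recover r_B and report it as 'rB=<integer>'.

m = -80016
d = (-16, 14);  v_rel = (-6, -14),  |v_rel|² = 232
v_rel×d = (-6)·(14) − (-14)·(-16) = -308
since m = R²·232 − (-308)²:  R² = (94864 + -80016) / 232 = 64
R = √64 = 8  ⇒  r_B = 8 − 2 = 6

rB=6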